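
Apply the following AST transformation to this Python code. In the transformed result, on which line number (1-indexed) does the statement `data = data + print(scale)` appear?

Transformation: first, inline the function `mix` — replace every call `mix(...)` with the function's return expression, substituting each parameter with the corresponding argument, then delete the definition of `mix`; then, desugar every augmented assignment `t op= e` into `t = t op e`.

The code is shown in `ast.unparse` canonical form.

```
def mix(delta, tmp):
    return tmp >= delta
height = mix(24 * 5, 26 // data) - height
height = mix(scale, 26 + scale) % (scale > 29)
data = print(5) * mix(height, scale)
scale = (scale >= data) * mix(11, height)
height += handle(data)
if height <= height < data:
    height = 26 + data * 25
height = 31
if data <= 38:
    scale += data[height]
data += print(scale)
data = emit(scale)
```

Transformed code:
height = (26 // data >= 24 * 5) - height
height = (26 + scale >= scale) % (scale > 29)
data = print(5) * (scale >= height)
scale = (scale >= data) * (height >= 11)
height = height + handle(data)
if height <= height < data:
    height = 26 + data * 25
height = 31
if data <= 38:
    scale = scale + data[height]
data = data + print(scale)
data = emit(scale)

11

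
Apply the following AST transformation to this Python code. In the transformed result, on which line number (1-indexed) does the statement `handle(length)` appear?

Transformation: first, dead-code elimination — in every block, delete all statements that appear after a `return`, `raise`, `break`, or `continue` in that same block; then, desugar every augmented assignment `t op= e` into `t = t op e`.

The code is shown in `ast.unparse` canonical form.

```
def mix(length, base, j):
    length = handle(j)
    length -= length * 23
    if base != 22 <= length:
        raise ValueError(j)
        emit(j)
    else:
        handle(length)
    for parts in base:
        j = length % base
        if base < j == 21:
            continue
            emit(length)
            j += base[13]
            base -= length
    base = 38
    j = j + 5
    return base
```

7

Transformed code:
def mix(length, base, j):
    length = handle(j)
    length = length - length * 23
    if base != 22 <= length:
        raise ValueError(j)
    else:
        handle(length)
    for parts in base:
        j = length % base
        if base < j == 21:
            continue
    base = 38
    j = j + 5
    return base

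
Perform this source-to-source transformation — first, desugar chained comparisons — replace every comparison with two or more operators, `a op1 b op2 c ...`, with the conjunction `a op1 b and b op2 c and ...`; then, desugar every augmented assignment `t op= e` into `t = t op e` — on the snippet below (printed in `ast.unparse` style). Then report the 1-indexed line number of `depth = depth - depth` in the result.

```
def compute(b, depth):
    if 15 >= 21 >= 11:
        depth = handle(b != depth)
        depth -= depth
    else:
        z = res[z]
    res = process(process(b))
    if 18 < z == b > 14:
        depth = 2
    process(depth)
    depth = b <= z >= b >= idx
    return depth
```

4

Transformed code:
def compute(b, depth):
    if 15 >= 21 and 21 >= 11:
        depth = handle(b != depth)
        depth = depth - depth
    else:
        z = res[z]
    res = process(process(b))
    if 18 < z and z == b and (b > 14):
        depth = 2
    process(depth)
    depth = b <= z and z >= b and (b >= idx)
    return depth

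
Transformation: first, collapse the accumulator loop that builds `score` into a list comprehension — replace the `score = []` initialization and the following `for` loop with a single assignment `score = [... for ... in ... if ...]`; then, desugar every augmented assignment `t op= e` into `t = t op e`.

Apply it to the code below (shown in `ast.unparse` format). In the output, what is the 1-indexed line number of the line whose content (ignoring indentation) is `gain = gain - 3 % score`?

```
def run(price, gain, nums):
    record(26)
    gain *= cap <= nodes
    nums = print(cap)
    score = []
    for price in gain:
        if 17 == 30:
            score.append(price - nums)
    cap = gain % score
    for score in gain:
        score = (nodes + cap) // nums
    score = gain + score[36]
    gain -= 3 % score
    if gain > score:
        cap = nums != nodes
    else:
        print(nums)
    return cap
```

10

Transformed code:
def run(price, gain, nums):
    record(26)
    gain = gain * (cap <= nodes)
    nums = print(cap)
    score = [price - nums for price in gain if 17 == 30]
    cap = gain % score
    for score in gain:
        score = (nodes + cap) // nums
    score = gain + score[36]
    gain = gain - 3 % score
    if gain > score:
        cap = nums != nodes
    else:
        print(nums)
    return cap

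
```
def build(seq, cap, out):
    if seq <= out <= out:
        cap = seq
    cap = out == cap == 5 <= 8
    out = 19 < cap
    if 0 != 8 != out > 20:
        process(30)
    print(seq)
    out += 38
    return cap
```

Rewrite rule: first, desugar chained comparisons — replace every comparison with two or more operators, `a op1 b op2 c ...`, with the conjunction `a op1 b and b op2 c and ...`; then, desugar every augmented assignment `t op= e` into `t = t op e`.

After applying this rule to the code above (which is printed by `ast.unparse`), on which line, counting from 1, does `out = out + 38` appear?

9

Transformed code:
def build(seq, cap, out):
    if seq <= out and out <= out:
        cap = seq
    cap = out == cap and cap == 5 and (5 <= 8)
    out = 19 < cap
    if 0 != 8 and 8 != out and (out > 20):
        process(30)
    print(seq)
    out = out + 38
    return cap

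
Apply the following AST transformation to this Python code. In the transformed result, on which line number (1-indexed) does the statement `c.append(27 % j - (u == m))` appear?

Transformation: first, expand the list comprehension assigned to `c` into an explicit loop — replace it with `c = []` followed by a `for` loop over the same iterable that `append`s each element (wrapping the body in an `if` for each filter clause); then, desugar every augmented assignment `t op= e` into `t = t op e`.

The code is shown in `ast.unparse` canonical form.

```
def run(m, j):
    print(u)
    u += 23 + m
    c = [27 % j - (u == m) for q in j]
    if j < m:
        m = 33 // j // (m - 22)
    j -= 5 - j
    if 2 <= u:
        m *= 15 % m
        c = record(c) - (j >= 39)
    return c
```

Transformed code:
def run(m, j):
    print(u)
    u = u + (23 + m)
    c = []
    for q in j:
        c.append(27 % j - (u == m))
    if j < m:
        m = 33 // j // (m - 22)
    j = j - (5 - j)
    if 2 <= u:
        m = m * (15 % m)
        c = record(c) - (j >= 39)
    return c

6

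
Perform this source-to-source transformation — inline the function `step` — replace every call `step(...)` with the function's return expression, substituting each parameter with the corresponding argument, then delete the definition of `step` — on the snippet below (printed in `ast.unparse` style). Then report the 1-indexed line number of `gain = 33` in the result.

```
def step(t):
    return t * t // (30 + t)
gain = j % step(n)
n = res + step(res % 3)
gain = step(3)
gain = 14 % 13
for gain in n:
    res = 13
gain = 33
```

Transformed code:
gain = j % (n * n // (30 + n))
n = res + res % 3 * (res % 3) // (30 + res % 3)
gain = 3 * 3 // (30 + 3)
gain = 14 % 13
for gain in n:
    res = 13
gain = 33

7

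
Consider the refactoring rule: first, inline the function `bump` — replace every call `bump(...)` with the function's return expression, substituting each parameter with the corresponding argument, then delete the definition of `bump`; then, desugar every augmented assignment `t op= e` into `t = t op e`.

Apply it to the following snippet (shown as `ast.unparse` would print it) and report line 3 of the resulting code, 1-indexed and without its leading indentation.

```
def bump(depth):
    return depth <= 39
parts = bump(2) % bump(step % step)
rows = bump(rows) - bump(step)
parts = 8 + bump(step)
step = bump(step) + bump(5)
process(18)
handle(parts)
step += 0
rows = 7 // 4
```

parts = 8 + (step <= 39)

Transformed code:
parts = (2 <= 39) % (step % step <= 39)
rows = (rows <= 39) - (step <= 39)
parts = 8 + (step <= 39)
step = (step <= 39) + (5 <= 39)
process(18)
handle(parts)
step = step + 0
rows = 7 // 4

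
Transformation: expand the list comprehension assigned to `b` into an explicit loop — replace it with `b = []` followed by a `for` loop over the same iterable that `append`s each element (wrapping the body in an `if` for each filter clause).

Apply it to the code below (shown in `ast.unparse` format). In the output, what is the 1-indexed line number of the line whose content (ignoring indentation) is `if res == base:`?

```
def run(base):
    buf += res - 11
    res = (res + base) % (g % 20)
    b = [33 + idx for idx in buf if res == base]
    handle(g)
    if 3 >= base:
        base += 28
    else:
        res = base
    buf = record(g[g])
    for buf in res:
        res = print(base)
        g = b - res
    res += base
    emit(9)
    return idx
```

6

Transformed code:
def run(base):
    buf += res - 11
    res = (res + base) % (g % 20)
    b = []
    for idx in buf:
        if res == base:
            b.append(33 + idx)
    handle(g)
    if 3 >= base:
        base += 28
    else:
        res = base
    buf = record(g[g])
    for buf in res:
        res = print(base)
        g = b - res
    res += base
    emit(9)
    return idx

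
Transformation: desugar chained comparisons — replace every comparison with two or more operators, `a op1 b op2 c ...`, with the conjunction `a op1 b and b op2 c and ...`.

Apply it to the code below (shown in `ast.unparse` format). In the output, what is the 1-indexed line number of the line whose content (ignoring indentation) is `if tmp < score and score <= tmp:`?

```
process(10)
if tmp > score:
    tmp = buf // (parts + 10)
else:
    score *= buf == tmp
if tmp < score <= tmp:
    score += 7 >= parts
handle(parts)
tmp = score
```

Transformed code:
process(10)
if tmp > score:
    tmp = buf // (parts + 10)
else:
    score *= buf == tmp
if tmp < score and score <= tmp:
    score += 7 >= parts
handle(parts)
tmp = score

6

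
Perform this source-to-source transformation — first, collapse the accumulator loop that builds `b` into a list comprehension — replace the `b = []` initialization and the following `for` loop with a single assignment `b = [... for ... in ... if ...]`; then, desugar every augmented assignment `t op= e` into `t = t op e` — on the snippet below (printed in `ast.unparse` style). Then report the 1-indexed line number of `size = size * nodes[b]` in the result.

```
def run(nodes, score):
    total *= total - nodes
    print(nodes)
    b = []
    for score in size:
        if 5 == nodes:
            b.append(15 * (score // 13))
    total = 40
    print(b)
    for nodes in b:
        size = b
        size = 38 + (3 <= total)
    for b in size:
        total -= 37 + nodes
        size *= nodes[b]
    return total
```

Transformed code:
def run(nodes, score):
    total = total * (total - nodes)
    print(nodes)
    b = [15 * (score // 13) for score in size if 5 == nodes]
    total = 40
    print(b)
    for nodes in b:
        size = b
        size = 38 + (3 <= total)
    for b in size:
        total = total - (37 + nodes)
        size = size * nodes[b]
    return total

12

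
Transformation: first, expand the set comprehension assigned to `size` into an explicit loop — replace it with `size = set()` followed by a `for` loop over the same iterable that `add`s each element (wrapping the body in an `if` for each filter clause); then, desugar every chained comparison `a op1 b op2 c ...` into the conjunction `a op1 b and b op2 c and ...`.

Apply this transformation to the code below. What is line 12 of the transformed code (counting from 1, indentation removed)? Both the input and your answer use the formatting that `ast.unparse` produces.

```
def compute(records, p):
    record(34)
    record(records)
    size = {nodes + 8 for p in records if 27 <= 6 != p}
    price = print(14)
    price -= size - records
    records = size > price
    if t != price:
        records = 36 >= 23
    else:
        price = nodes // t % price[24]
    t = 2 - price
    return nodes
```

Transformed code:
def compute(records, p):
    record(34)
    record(records)
    size = set()
    for p in records:
        if 27 <= 6 and 6 != p:
            size.add(nodes + 8)
    price = print(14)
    price -= size - records
    records = size > price
    if t != price:
        records = 36 >= 23
    else:
        price = nodes // t % price[24]
    t = 2 - price
    return nodes

records = 36 >= 23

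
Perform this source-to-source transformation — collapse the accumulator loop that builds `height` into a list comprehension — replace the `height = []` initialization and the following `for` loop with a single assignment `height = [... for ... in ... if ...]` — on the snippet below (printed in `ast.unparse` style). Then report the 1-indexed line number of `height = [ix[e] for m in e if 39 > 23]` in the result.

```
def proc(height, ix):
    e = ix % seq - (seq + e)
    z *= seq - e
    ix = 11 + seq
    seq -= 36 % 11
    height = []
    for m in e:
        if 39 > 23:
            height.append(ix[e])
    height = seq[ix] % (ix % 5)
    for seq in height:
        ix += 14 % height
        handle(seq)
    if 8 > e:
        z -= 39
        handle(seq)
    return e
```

Transformed code:
def proc(height, ix):
    e = ix % seq - (seq + e)
    z *= seq - e
    ix = 11 + seq
    seq -= 36 % 11
    height = [ix[e] for m in e if 39 > 23]
    height = seq[ix] % (ix % 5)
    for seq in height:
        ix += 14 % height
        handle(seq)
    if 8 > e:
        z -= 39
        handle(seq)
    return e

6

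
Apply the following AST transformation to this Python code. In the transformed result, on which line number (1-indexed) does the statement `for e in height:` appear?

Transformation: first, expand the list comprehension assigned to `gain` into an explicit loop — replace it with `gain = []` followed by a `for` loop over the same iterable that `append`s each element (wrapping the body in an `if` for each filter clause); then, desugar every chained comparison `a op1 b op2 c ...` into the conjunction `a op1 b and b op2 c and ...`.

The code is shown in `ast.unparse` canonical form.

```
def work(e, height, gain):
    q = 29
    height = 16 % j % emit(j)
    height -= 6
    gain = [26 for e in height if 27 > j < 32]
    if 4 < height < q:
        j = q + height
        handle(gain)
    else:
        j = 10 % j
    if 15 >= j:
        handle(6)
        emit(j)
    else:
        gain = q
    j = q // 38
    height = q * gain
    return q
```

6

Transformed code:
def work(e, height, gain):
    q = 29
    height = 16 % j % emit(j)
    height -= 6
    gain = []
    for e in height:
        if 27 > j and j < 32:
            gain.append(26)
    if 4 < height and height < q:
        j = q + height
        handle(gain)
    else:
        j = 10 % j
    if 15 >= j:
        handle(6)
        emit(j)
    else:
        gain = q
    j = q // 38
    height = q * gain
    return q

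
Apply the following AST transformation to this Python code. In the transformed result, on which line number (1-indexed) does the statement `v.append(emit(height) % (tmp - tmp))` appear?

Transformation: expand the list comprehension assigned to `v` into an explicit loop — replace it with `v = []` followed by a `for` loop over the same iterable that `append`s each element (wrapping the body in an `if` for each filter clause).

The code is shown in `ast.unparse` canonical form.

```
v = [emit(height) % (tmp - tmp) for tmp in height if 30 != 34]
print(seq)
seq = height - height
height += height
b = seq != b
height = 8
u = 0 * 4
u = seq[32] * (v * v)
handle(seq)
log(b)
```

Transformed code:
v = []
for tmp in height:
    if 30 != 34:
        v.append(emit(height) % (tmp - tmp))
print(seq)
seq = height - height
height += height
b = seq != b
height = 8
u = 0 * 4
u = seq[32] * (v * v)
handle(seq)
log(b)

4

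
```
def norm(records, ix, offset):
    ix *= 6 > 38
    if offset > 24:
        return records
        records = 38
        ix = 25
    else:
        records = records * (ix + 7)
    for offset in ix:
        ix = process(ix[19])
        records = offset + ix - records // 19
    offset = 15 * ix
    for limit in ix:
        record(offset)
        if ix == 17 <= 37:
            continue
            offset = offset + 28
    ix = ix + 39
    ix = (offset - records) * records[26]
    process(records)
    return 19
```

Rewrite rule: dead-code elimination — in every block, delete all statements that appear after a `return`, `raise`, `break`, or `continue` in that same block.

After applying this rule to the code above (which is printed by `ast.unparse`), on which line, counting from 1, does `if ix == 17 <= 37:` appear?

13

Transformed code:
def norm(records, ix, offset):
    ix *= 6 > 38
    if offset > 24:
        return records
    else:
        records = records * (ix + 7)
    for offset in ix:
        ix = process(ix[19])
        records = offset + ix - records // 19
    offset = 15 * ix
    for limit in ix:
        record(offset)
        if ix == 17 <= 37:
            continue
    ix = ix + 39
    ix = (offset - records) * records[26]
    process(records)
    return 19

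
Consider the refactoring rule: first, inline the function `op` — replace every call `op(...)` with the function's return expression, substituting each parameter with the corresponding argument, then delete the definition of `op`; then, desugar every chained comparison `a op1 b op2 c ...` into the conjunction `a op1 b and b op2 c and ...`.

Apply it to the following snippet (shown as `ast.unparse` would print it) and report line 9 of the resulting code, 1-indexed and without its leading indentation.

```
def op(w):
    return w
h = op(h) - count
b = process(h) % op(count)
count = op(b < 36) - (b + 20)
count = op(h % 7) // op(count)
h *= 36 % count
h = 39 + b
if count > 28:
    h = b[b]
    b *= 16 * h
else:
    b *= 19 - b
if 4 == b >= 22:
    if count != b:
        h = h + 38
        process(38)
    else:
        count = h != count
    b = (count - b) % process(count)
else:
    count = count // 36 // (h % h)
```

b *= 16 * h

Transformed code:
h = h - count
b = process(h) % count
count = (b < 36) - (b + 20)
count = h % 7 // count
h *= 36 % count
h = 39 + b
if count > 28:
    h = b[b]
    b *= 16 * h
else:
    b *= 19 - b
if 4 == b and b >= 22:
    if count != b:
        h = h + 38
        process(38)
    else:
        count = h != count
    b = (count - b) % process(count)
else:
    count = count // 36 // (h % h)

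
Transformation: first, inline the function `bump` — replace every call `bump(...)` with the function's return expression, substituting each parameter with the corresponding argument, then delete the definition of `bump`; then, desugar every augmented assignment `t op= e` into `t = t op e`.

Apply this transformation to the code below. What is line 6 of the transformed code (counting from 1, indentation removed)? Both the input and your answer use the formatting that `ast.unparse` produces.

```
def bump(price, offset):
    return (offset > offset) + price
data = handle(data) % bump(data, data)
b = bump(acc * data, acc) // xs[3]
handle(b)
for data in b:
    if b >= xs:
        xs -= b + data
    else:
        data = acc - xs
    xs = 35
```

xs = xs - (b + data)

Transformed code:
data = handle(data) % ((data > data) + data)
b = ((acc > acc) + acc * data) // xs[3]
handle(b)
for data in b:
    if b >= xs:
        xs = xs - (b + data)
    else:
        data = acc - xs
    xs = 35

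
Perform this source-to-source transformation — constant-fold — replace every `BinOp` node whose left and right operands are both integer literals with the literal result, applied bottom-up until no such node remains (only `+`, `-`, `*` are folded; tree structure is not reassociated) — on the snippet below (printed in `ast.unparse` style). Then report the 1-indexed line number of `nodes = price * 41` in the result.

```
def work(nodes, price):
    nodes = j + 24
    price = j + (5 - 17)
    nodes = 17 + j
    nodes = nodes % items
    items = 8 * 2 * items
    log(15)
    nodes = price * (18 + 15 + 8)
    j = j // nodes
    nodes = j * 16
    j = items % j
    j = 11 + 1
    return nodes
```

Transformed code:
def work(nodes, price):
    nodes = j + 24
    price = j + -12
    nodes = 17 + j
    nodes = nodes % items
    items = 16 * items
    log(15)
    nodes = price * 41
    j = j // nodes
    nodes = j * 16
    j = items % j
    j = 12
    return nodes

8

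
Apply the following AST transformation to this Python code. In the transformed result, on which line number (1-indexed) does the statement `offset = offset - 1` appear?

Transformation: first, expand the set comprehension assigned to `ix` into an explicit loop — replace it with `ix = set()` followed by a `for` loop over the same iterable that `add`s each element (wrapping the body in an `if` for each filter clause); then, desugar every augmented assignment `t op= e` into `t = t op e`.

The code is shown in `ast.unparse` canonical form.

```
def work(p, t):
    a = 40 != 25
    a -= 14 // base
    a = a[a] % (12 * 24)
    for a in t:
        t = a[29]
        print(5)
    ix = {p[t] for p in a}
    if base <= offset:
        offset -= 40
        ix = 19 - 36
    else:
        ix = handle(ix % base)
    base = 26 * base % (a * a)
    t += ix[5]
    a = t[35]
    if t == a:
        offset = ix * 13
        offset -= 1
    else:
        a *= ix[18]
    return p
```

Transformed code:
def work(p, t):
    a = 40 != 25
    a = a - 14 // base
    a = a[a] % (12 * 24)
    for a in t:
        t = a[29]
        print(5)
    ix = set()
    for p in a:
        ix.add(p[t])
    if base <= offset:
        offset = offset - 40
        ix = 19 - 36
    else:
        ix = handle(ix % base)
    base = 26 * base % (a * a)
    t = t + ix[5]
    a = t[35]
    if t == a:
        offset = ix * 13
        offset = offset - 1
    else:
        a = a * ix[18]
    return p

21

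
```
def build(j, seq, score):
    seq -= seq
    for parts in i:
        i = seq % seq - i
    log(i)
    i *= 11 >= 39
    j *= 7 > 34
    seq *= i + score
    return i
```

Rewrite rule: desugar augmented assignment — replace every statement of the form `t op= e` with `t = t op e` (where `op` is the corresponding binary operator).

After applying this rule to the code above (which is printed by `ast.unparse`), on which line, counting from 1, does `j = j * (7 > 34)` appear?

Transformed code:
def build(j, seq, score):
    seq = seq - seq
    for parts in i:
        i = seq % seq - i
    log(i)
    i = i * (11 >= 39)
    j = j * (7 > 34)
    seq = seq * (i + score)
    return i

7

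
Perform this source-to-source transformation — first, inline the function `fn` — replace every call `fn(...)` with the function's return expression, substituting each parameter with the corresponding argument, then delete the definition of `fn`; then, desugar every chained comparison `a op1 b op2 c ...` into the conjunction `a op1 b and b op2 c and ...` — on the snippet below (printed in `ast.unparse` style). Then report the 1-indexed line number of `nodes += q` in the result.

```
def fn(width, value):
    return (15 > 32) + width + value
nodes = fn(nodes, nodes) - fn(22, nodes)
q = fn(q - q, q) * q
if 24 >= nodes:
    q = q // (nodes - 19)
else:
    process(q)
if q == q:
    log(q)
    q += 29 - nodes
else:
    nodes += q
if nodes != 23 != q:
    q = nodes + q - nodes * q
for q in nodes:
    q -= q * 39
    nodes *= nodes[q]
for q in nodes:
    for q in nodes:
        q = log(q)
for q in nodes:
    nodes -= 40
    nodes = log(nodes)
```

Transformed code:
nodes = (15 > 32) + nodes + nodes - ((15 > 32) + 22 + nodes)
q = ((15 > 32) + (q - q) + q) * q
if 24 >= nodes:
    q = q // (nodes - 19)
else:
    process(q)
if q == q:
    log(q)
    q += 29 - nodes
else:
    nodes += q
if nodes != 23 and 23 != q:
    q = nodes + q - nodes * q
for q in nodes:
    q -= q * 39
    nodes *= nodes[q]
for q in nodes:
    for q in nodes:
        q = log(q)
for q in nodes:
    nodes -= 40
    nodes = log(nodes)

11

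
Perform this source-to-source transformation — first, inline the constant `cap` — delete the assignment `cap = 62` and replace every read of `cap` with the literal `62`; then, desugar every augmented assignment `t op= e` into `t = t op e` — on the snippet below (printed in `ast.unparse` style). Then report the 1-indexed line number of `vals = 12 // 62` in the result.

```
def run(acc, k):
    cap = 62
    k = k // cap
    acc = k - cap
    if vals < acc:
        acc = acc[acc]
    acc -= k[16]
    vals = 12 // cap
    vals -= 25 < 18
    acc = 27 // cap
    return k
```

Transformed code:
def run(acc, k):
    k = k // 62
    acc = k - 62
    if vals < acc:
        acc = acc[acc]
    acc = acc - k[16]
    vals = 12 // 62
    vals = vals - (25 < 18)
    acc = 27 // 62
    return k

7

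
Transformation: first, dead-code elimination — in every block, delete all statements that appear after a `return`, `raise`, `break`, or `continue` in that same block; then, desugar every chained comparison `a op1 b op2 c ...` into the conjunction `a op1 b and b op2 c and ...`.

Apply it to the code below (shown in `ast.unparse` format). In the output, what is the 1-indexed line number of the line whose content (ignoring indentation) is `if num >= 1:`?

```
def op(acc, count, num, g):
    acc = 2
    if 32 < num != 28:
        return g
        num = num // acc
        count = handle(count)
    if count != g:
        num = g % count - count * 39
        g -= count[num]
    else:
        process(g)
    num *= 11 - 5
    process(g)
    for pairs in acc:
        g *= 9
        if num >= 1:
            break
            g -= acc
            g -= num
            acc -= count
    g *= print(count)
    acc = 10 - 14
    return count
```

Transformed code:
def op(acc, count, num, g):
    acc = 2
    if 32 < num and num != 28:
        return g
    if count != g:
        num = g % count - count * 39
        g -= count[num]
    else:
        process(g)
    num *= 11 - 5
    process(g)
    for pairs in acc:
        g *= 9
        if num >= 1:
            break
    g *= print(count)
    acc = 10 - 14
    return count

14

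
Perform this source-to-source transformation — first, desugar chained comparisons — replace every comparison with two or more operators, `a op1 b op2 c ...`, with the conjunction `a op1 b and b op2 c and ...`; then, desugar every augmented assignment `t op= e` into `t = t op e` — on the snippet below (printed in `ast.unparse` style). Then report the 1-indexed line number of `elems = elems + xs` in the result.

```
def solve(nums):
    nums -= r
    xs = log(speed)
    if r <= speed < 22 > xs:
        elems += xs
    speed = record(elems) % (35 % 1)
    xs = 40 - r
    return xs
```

5

Transformed code:
def solve(nums):
    nums = nums - r
    xs = log(speed)
    if r <= speed and speed < 22 and (22 > xs):
        elems = elems + xs
    speed = record(elems) % (35 % 1)
    xs = 40 - r
    return xs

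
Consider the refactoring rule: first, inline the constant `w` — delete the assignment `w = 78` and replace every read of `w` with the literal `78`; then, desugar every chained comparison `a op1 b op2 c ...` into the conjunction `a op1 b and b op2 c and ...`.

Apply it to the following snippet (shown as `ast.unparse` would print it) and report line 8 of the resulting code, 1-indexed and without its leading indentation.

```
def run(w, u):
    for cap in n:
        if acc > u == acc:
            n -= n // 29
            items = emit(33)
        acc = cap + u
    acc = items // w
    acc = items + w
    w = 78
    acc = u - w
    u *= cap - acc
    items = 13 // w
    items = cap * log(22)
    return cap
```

acc = items + 78

Transformed code:
def run(w, u):
    for cap in n:
        if acc > u and u == acc:
            n -= n // 29
            items = emit(33)
        acc = cap + u
    acc = items // 78
    acc = items + 78
    acc = u - 78
    u *= cap - acc
    items = 13 // 78
    items = cap * log(22)
    return cap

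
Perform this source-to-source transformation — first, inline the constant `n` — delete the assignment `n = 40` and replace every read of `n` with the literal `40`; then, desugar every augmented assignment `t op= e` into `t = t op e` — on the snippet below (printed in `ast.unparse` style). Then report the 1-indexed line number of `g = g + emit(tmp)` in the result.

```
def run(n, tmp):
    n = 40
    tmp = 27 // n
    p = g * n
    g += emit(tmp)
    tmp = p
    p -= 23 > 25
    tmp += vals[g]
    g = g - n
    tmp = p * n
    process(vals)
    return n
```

4

Transformed code:
def run(n, tmp):
    tmp = 27 // 40
    p = g * 40
    g = g + emit(tmp)
    tmp = p
    p = p - (23 > 25)
    tmp = tmp + vals[g]
    g = g - 40
    tmp = p * 40
    process(vals)
    return 40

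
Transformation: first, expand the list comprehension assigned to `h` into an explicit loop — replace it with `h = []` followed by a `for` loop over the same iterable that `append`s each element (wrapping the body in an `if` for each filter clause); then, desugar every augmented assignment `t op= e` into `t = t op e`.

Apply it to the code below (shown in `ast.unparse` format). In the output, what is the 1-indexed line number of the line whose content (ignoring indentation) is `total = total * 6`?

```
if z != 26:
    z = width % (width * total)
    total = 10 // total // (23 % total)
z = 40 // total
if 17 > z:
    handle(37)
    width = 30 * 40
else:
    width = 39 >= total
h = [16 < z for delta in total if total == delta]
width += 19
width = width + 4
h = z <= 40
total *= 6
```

17

Transformed code:
if z != 26:
    z = width % (width * total)
    total = 10 // total // (23 % total)
z = 40 // total
if 17 > z:
    handle(37)
    width = 30 * 40
else:
    width = 39 >= total
h = []
for delta in total:
    if total == delta:
        h.append(16 < z)
width = width + 19
width = width + 4
h = z <= 40
total = total * 6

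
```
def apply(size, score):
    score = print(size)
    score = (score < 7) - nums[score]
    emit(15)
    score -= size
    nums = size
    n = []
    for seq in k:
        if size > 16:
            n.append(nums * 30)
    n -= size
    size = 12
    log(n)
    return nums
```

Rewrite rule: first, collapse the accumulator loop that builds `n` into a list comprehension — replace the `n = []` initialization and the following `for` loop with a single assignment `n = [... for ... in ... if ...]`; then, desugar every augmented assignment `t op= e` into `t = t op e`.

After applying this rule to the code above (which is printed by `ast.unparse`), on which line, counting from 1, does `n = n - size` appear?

Transformed code:
def apply(size, score):
    score = print(size)
    score = (score < 7) - nums[score]
    emit(15)
    score = score - size
    nums = size
    n = [nums * 30 for seq in k if size > 16]
    n = n - size
    size = 12
    log(n)
    return nums

8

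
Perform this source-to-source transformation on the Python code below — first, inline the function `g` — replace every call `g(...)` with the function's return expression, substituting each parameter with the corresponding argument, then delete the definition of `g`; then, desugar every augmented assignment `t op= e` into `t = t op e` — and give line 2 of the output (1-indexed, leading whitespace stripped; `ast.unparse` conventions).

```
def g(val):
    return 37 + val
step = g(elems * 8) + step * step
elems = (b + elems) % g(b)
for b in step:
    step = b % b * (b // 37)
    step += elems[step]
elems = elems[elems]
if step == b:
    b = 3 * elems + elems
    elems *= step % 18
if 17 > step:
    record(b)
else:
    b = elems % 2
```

Transformed code:
step = 37 + elems * 8 + step * step
elems = (b + elems) % (37 + b)
for b in step:
    step = b % b * (b // 37)
    step = step + elems[step]
elems = elems[elems]
if step == b:
    b = 3 * elems + elems
    elems = elems * (step % 18)
if 17 > step:
    record(b)
else:
    b = elems % 2

elems = (b + elems) % (37 + b)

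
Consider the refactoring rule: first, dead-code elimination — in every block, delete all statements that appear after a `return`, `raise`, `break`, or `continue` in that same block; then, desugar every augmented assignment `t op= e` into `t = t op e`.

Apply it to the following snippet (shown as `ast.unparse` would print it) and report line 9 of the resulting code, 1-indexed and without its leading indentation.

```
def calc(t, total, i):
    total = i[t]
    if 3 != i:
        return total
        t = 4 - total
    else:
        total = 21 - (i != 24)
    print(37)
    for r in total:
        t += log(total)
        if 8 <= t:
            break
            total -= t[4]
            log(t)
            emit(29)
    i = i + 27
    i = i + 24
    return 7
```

t = t + log(total)

Transformed code:
def calc(t, total, i):
    total = i[t]
    if 3 != i:
        return total
    else:
        total = 21 - (i != 24)
    print(37)
    for r in total:
        t = t + log(total)
        if 8 <= t:
            break
    i = i + 27
    i = i + 24
    return 7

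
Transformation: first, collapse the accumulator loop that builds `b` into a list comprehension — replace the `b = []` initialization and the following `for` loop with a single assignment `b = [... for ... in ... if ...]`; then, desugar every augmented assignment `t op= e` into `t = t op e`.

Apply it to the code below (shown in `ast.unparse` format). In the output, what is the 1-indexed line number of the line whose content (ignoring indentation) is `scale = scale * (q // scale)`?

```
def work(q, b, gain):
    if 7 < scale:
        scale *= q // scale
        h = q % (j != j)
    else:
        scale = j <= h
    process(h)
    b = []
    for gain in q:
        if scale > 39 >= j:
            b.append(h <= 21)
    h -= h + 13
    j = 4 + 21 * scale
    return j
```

Transformed code:
def work(q, b, gain):
    if 7 < scale:
        scale = scale * (q // scale)
        h = q % (j != j)
    else:
        scale = j <= h
    process(h)
    b = [h <= 21 for gain in q if scale > 39 >= j]
    h = h - (h + 13)
    j = 4 + 21 * scale
    return j

3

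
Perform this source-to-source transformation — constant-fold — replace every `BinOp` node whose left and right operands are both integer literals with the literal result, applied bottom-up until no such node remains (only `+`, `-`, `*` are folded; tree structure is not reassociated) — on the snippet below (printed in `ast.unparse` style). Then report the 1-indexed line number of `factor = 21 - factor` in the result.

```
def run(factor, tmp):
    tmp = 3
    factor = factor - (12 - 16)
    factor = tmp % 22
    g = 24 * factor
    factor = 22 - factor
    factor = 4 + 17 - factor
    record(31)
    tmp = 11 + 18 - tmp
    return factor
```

Transformed code:
def run(factor, tmp):
    tmp = 3
    factor = factor - -4
    factor = tmp % 22
    g = 24 * factor
    factor = 22 - factor
    factor = 21 - factor
    record(31)
    tmp = 29 - tmp
    return factor

7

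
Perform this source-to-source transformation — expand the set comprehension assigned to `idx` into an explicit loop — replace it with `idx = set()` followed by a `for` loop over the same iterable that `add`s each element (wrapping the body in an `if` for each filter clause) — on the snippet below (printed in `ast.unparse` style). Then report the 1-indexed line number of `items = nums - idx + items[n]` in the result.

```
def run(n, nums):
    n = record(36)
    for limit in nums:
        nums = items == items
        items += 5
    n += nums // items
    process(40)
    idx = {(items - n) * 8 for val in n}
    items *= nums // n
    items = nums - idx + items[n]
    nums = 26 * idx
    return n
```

12

Transformed code:
def run(n, nums):
    n = record(36)
    for limit in nums:
        nums = items == items
        items += 5
    n += nums // items
    process(40)
    idx = set()
    for val in n:
        idx.add((items - n) * 8)
    items *= nums // n
    items = nums - idx + items[n]
    nums = 26 * idx
    return n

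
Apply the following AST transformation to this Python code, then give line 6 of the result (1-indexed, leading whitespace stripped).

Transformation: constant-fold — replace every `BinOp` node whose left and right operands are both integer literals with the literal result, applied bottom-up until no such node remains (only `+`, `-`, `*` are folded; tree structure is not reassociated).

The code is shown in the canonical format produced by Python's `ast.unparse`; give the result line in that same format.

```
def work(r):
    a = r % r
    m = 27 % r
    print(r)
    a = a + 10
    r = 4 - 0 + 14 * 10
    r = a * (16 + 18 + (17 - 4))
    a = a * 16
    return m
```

Transformed code:
def work(r):
    a = r % r
    m = 27 % r
    print(r)
    a = a + 10
    r = 144
    r = a * 47
    a = a * 16
    return m

r = 144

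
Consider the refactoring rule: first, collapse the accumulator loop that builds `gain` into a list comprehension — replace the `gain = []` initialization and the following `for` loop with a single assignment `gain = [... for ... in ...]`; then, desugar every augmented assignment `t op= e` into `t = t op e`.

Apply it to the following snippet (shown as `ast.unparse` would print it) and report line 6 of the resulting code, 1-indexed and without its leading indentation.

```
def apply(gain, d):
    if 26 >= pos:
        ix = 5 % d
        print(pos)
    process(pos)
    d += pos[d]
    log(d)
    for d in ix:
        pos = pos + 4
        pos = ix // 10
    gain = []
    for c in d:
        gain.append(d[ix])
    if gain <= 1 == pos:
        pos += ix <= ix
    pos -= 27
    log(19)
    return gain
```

Transformed code:
def apply(gain, d):
    if 26 >= pos:
        ix = 5 % d
        print(pos)
    process(pos)
    d = d + pos[d]
    log(d)
    for d in ix:
        pos = pos + 4
        pos = ix // 10
    gain = [d[ix] for c in d]
    if gain <= 1 == pos:
        pos = pos + (ix <= ix)
    pos = pos - 27
    log(19)
    return gain

d = d + pos[d]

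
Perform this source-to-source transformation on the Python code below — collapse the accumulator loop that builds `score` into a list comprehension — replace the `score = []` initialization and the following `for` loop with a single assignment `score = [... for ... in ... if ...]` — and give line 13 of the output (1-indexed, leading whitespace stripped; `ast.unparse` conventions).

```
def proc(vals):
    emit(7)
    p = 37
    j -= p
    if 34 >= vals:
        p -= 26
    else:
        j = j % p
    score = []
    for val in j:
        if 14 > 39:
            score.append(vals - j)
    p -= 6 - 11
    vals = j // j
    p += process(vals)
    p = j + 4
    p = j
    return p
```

Transformed code:
def proc(vals):
    emit(7)
    p = 37
    j -= p
    if 34 >= vals:
        p -= 26
    else:
        j = j % p
    score = [vals - j for val in j if 14 > 39]
    p -= 6 - 11
    vals = j // j
    p += process(vals)
    p = j + 4
    p = j
    return p

p = j + 4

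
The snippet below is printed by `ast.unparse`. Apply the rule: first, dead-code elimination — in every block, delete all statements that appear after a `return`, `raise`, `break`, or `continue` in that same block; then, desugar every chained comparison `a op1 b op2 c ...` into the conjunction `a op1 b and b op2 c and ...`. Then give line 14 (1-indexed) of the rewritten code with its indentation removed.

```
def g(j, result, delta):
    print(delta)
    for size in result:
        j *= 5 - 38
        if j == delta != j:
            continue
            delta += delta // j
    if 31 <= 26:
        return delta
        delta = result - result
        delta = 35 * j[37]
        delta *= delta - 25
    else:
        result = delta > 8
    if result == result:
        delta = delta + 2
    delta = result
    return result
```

Transformed code:
def g(j, result, delta):
    print(delta)
    for size in result:
        j *= 5 - 38
        if j == delta and delta != j:
            continue
    if 31 <= 26:
        return delta
    else:
        result = delta > 8
    if result == result:
        delta = delta + 2
    delta = result
    return result

return result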